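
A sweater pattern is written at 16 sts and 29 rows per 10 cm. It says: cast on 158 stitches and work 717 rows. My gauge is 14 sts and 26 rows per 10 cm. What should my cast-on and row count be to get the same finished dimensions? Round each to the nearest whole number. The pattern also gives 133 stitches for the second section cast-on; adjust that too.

Stitches: 158 × 14/16 = 138.25 → 138.
Rows: 717 × 26/29 = 642.83 → 643.
second section cast-on: 133 × 14/16 = 116.38 → 116.

Cast on 138 stitches; work 643 rows; second section cast-on 116 stitches.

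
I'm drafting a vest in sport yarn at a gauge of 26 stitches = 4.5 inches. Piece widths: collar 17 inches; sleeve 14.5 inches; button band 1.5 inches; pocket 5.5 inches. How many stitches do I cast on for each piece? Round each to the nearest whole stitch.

collar 98; sleeve 84; button band 9; pocket 32.

Rate = 26/4.5 = 5.778 sts per in.
collar: 17 × 5.778 = 98.22 → 98.
sleeve: 14.5 × 5.778 = 83.78 → 84.
button band: 1.5 × 5.778 = 8.67 → 9.
pocket: 5.5 × 5.778 = 31.78 → 32.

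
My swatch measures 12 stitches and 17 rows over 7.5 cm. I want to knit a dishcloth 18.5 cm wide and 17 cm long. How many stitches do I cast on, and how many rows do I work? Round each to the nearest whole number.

Cast on 30 stitches and work 39 rows.

Stitch gauge = 12/7.5 = 1.6 sts/cm; 18.5 × 1.6 = 29.60 → 30 sts.
Row gauge = 17/7.5 = 2.267 rows/cm; 17 × 2.267 = 38.53 → 39 rows.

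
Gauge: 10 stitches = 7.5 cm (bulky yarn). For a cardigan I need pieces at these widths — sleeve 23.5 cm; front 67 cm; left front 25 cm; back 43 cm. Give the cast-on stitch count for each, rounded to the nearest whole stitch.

Rate = 10/7.5 = 1.333 sts per cm.
sleeve: 23.5 × 1.333 = 31.33 → 31.
front: 67 × 1.333 = 89.33 → 89.
left front: 25 × 1.333 = 33.33 → 33.
back: 43 × 1.333 = 57.33 → 57.

sleeve 31; front 89; left front 33; back 57.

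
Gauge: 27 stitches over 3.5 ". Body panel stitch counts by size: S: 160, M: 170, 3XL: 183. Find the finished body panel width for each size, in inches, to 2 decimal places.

S 20.74 inches; M 22.04 inches; 3XL 23.72 inches.

27/3.5 = 7.714 sts per in.
S: 160 / 7.714 = 20.741 → 20.74 in.
M: 170 / 7.714 = 22.037 → 22.04 in.
3XL: 183 / 7.714 = 23.722 → 23.72 in.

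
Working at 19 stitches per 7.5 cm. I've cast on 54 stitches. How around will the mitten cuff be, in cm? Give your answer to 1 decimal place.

21.3 cm.

19 stitches / 7.5 cm = 2.533 stitches per cm.
54 / 2.533 = 21.32 cm.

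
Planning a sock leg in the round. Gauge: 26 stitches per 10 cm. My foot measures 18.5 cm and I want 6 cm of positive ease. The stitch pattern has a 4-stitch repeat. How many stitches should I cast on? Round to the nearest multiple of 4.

CO 64 sts.

Finished = 18.5 + 6 = 24.5 cm.
26 / 10 = 2.6 sts/cm.
24.5 × 2.6 = 63.70 sts.
Nearest multiple of 4: 64.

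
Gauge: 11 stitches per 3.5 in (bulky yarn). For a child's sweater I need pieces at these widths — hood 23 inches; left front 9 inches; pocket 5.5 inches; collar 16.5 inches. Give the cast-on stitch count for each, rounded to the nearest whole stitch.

Rate = 11/3.5 = 3.143 sts per in.
hood: 23 × 3.143 = 72.29 → 72.
left front: 9 × 3.143 = 28.29 → 28.
pocket: 5.5 × 3.143 = 17.29 → 17.
collar: 16.5 × 3.143 = 51.86 → 52.

hood 72; left front 28; pocket 17; collar 52.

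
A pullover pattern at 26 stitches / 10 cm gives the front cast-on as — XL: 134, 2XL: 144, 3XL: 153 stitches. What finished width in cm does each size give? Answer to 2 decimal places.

XL 51.54 cm; 2XL 55.38 cm; 3XL 58.85 cm.

26/10 = 2.6 sts per cm.
XL: 134 / 2.6 = 51.538 → 51.54 cm.
2XL: 144 / 2.6 = 55.385 → 55.38 cm.
3XL: 153 / 2.6 = 58.846 → 58.85 cm.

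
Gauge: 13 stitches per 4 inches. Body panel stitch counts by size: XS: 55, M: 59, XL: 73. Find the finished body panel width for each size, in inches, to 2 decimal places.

XS 16.92 inches; M 18.15 inches; XL 22.46 inches.

13/4 = 3.25 sts per in.
XS: 55 / 3.25 = 16.923 → 16.92 in.
M: 59 / 3.25 = 18.154 → 18.15 in.
XL: 73 / 3.25 = 22.462 → 22.46 in.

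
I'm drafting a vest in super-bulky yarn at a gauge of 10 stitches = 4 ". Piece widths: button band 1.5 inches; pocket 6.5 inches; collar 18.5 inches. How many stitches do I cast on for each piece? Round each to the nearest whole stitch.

Rate = 10/4 = 2.5 sts per in.
button band: 1.5 × 2.5 = 3.75 → 4.
pocket: 6.5 × 2.5 = 16.25 → 16.
collar: 18.5 × 2.5 = 46.25 → 46.

button band 4; pocket 16; collar 46.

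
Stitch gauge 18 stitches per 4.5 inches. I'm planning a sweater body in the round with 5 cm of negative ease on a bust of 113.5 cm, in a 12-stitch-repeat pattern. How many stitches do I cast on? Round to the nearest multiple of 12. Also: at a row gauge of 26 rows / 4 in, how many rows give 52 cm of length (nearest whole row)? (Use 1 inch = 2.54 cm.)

Finished = 113.5 − 5 = 108.5 cm.
108.5 cm × 1/2.54 = 42.72 inches.
18/4.5 = 4 sts per in; 42.72 × 4 = 170.87 sts.
Nearest multiple of 12 → 168.
52 cm = 20.47 inches; × 6.5 = 133.07 → 133 rows.

Cast on 168 stitches; work 133 rows.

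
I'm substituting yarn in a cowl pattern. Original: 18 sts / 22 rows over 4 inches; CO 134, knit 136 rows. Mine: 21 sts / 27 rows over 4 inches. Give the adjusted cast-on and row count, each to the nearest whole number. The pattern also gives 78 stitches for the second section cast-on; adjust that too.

Cast on 156 stitches; work 167 rows; second section cast-on 91 stitches.

Stitches: 134 × 21/18 = 156.33 → 156.
Rows: 136 × 27/22 = 166.91 → 167.
second section cast-on: 78 × 21/18 = 91.00 → 91.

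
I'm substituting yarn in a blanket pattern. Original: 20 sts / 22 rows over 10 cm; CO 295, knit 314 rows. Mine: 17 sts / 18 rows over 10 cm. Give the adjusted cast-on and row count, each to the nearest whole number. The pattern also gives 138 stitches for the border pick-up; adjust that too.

Stitches: 295 × 17/20 = 250.75 → 251.
Rows: 314 × 18/22 = 256.91 → 257.
border pick-up: 138 × 17/20 = 117.30 → 117.

Cast on 251 stitches; work 257 rows; border pick-up 117 stitches.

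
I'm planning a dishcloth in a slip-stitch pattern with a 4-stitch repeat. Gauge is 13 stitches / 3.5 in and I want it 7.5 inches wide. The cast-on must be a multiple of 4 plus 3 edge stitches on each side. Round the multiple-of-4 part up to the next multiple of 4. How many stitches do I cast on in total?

30 stitches.

13 / 3.5 = 3.714 sts per inch.
7.5 × 3.714 = 27.86 sts.
Less 6 edge sts → 21.86 for the repeat.
Next multiple of 4: 24.
Add back 6 edge sts → 30.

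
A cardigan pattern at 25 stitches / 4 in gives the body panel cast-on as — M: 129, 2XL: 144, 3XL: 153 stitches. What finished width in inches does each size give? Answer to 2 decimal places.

M 20.64 inches; 2XL 23.04 inches; 3XL 24.48 inches.

25/4 = 6.25 sts per in.
M: 129 / 6.25 = 20.640 → 20.64 in.
2XL: 144 / 6.25 = 23.040 → 23.04 in.
3XL: 153 / 6.25 = 24.480 → 24.48 in.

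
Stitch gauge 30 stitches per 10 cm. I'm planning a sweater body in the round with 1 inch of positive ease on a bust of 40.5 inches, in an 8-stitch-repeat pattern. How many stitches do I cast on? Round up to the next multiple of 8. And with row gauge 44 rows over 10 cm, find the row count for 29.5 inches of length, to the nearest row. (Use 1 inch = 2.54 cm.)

Finished = 40.5 + 1 = 41.5 inches.
41.5 inches × 2.54 = 105.41 cm.
30/10 = 3 sts per cm; 105.41 × 3 = 316.23 sts.
Next multiple of 8 → 320.
29.5 inches = 74.93 cm; × 4.4 = 329.69 → 330 rows.

Cast on 320 stitches; work 330 rows.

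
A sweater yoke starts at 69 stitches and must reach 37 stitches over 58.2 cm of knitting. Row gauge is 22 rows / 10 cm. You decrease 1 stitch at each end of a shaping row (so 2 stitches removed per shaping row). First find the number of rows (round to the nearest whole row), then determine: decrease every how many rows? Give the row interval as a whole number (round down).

Rows = 58.2 × 2.2 = 128.0 → 128 rows.
Stitches to remove: 32 → 16 shaping rows (at 2 st each).
128 / 16 = 8.00 → every 8 rows.

Decrease every 8th row.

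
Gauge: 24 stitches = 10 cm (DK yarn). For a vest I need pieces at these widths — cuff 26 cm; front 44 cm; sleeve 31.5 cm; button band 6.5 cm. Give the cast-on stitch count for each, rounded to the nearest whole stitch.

cuff 62; front 106; sleeve 76; button band 16.

Rate = 24/10 = 2.4 sts per cm.
cuff: 26 × 2.4 = 62.40 → 62.
front: 44 × 2.4 = 105.60 → 106.
sleeve: 31.5 × 2.4 = 75.60 → 76.
button band: 6.5 × 2.4 = 15.60 → 16.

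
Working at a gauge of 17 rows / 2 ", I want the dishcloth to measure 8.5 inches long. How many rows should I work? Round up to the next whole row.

17 rows / 2 in = 8.5 rows per inch.
8.5 × 8.5 = 72.25 rows.
Round up → 73.

73 rows.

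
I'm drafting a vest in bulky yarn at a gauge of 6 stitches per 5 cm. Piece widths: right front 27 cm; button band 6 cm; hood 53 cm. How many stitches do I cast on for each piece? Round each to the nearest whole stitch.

right front 32; button band 7; hood 64.

Rate = 6/5 = 1.2 sts per cm.
right front: 27 × 1.2 = 32.40 → 32.
button band: 6 × 1.2 = 7.20 → 7.
hood: 53 × 1.2 = 63.60 → 64.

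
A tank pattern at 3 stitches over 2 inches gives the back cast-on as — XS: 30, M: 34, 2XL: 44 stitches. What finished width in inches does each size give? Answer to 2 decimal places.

3/2 = 1.5 sts per in.
XS: 30 / 1.5 = 20.000 → 20.00 in.
M: 34 / 1.5 = 22.667 → 22.67 in.
2XL: 44 / 1.5 = 29.333 → 29.33 in.

XS 20.00 inches; M 22.67 inches; 2XL 29.33 inches.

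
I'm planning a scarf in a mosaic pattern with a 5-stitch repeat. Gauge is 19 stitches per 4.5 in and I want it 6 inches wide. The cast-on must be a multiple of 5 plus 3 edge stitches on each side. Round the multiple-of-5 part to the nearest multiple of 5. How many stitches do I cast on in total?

19 / 4.5 = 4.222 sts per inch.
6 × 4.222 = 25.33 sts.
Less 6 edge sts → 19.33 for the repeat.
Nearest multiple of 5: 20.
Add back 6 edge sts → 26.

CO 26 sts.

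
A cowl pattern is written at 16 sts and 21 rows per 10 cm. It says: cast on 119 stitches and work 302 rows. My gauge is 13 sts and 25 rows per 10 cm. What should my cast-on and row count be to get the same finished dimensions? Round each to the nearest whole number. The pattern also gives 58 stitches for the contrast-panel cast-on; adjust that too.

Stitches: 119 × 13/16 = 96.69 → 97.
Rows: 302 × 25/21 = 359.52 → 360.
contrast-panel cast-on: 58 × 13/16 = 47.12 → 47.

Cast on 97 stitches; work 360 rows; contrast-panel cast-on 47 stitches.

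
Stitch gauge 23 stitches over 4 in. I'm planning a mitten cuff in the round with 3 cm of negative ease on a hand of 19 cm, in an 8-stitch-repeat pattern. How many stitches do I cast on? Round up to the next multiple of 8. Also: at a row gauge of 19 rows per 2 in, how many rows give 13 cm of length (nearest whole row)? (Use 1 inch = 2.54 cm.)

Cast on 40 stitches; work 49 rows.

Finished = 19 − 3 = 16 cm.
16 cm × 1/2.54 = 6.30 inches.
23/4 = 5.75 sts per in; 6.30 × 5.75 = 36.22 sts.
Next multiple of 8 → 40.
13 cm = 5.12 inches; × 9.5 = 48.62 → 49 rows.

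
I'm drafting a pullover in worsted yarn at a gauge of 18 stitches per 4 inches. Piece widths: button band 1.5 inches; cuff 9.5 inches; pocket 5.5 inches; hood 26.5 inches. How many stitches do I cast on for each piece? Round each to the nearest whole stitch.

Rate = 18/4 = 4.5 sts per in.
button band: 1.5 × 4.5 = 6.75 → 7.
cuff: 9.5 × 4.5 = 42.75 → 43.
pocket: 5.5 × 4.5 = 24.75 → 25.
hood: 26.5 × 4.5 = 119.25 → 119.

button band 7; cuff 43; pocket 25; hood 119.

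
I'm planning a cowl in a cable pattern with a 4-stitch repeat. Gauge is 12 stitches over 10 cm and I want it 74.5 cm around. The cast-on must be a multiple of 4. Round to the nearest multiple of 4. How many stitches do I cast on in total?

Cast on 88 stitches.

12 / 10 = 1.2 sts per cm.
74.5 × 1.2 = 89.40 sts.
Nearest multiple of 4: 88.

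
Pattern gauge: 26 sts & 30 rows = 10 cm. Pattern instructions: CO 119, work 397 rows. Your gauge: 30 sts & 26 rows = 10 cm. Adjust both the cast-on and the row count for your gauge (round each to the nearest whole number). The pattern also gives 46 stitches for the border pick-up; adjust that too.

Stitches: 119 × 30/26 = 137.31 → 137.
Rows: 397 × 26/30 = 344.07 → 344.
border pick-up: 46 × 30/26 = 53.08 → 53.

Cast on 137 stitches; work 344 rows; border pick-up 53 stitches.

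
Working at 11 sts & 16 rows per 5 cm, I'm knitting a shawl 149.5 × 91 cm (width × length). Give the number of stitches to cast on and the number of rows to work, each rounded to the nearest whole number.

Stitch gauge = 11/5 = 2.2 sts/cm; 149.5 × 2.2 = 328.90 → 329 sts.
Row gauge = 16/5 = 3.2 rows/cm; 91 × 3.2 = 291.20 → 291 rows.

Cast on 329 stitches and work 291 rows.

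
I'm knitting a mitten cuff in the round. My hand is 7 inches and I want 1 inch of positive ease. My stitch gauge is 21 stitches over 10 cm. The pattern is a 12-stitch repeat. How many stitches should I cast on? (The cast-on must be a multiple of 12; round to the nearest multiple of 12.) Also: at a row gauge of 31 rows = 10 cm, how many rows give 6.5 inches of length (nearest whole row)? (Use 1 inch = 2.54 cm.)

Cast on 48 stitches; work 51 rows.

Finished = 7 + 1 = 8 inches.
8 inches × 2.54 = 20.32 cm.
21/10 = 2.1 sts per cm; 20.32 × 2.1 = 42.67 sts.
Nearest multiple of 12 → 48.
6.5 inches = 16.51 cm; × 3.1 = 51.18 → 51 rows.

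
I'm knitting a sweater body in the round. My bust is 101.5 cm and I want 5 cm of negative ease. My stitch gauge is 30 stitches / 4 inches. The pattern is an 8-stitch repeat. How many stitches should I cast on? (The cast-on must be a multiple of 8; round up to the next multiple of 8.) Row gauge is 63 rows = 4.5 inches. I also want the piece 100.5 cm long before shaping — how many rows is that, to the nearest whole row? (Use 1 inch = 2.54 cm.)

Finished = 101.5 − 5 = 96.5 cm.
96.5 cm × 1/2.54 = 37.99 inches.
30/4 = 7.5 sts per in; 37.99 × 7.5 = 284.94 sts.
Next multiple of 8 → 288.
100.5 cm = 39.57 inches; × 14 = 553.94 → 554 rows.

Cast on 288 stitches; work 554 rows.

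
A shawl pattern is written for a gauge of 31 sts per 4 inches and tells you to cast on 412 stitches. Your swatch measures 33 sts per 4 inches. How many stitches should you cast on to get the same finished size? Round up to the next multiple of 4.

Scale factor = 33 / 31 = 1.065.
412 × 33 / 31 = 438.58 sts.
→ 440 sts.

Cast on 440 stitches.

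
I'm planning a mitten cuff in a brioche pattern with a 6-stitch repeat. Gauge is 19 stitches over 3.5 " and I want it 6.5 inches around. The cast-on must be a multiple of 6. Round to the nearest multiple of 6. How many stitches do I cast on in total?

36 stitches.

19 / 3.5 = 5.429 sts per inch.
6.5 × 5.429 = 35.29 sts.
Nearest multiple of 6: 36.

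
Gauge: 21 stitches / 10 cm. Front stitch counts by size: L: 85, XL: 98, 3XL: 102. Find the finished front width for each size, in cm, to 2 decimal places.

L 40.48 cm; XL 46.67 cm; 3XL 48.57 cm.

21/10 = 2.1 sts per cm.
L: 85 / 2.1 = 40.476 → 40.48 cm.
XL: 98 / 2.1 = 46.667 → 46.67 cm.
3XL: 102 / 2.1 = 48.571 → 48.57 cm.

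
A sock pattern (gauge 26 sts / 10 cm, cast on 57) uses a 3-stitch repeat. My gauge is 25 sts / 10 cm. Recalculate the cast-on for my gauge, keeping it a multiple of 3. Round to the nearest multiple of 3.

57 × 25 / 26 = 54.81.
Nearest multiple of 3: 54.

54 stitches.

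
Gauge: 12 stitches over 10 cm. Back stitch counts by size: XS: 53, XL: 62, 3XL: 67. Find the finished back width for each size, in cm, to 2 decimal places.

12/10 = 1.2 sts per cm.
XS: 53 / 1.2 = 44.167 → 44.17 cm.
XL: 62 / 1.2 = 51.667 → 51.67 cm.
3XL: 67 / 1.2 = 55.833 → 55.83 cm.

XS 44.17 cm; XL 51.67 cm; 3XL 55.83 cm.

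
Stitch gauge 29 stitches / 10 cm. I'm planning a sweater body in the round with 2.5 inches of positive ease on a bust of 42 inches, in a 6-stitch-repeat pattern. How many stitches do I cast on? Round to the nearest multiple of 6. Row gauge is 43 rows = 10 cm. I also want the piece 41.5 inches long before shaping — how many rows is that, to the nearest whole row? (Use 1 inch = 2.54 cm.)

Finished = 42 + 2.5 = 44.5 inches.
44.5 inches × 2.54 = 113.03 cm.
29/10 = 2.9 sts per cm; 113.03 × 2.9 = 327.79 sts.
Nearest multiple of 6 → 330.
41.5 inches = 105.41 cm; × 4.3 = 453.26 → 453 rows.

Cast on 330 stitches; work 453 rows.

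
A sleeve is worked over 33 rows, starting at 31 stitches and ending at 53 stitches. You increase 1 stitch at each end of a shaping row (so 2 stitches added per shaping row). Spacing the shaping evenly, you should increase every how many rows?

Increase every 3rd row.

Stitches to add: |53 − 31| = 22.
Shaping rows needed: 22 / 2 = 11.
33 rows / 11 = every 3 rows.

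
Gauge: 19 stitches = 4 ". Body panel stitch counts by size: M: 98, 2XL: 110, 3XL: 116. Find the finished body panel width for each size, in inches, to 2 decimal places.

19/4 = 4.75 sts per in.
M: 98 / 4.75 = 20.632 → 20.63 in.
2XL: 110 / 4.75 = 23.158 → 23.16 in.
3XL: 116 / 4.75 = 24.421 → 24.42 in.

M 20.63 inches; 2XL 23.16 inches; 3XL 24.42 inches.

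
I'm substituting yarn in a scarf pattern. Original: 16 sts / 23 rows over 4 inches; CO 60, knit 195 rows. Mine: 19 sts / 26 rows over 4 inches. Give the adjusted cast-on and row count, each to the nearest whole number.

Cast on 71 stitches; work 220 rows.

Stitches: 60 × 19/16 = 71.25 → 71.
Rows: 195 × 26/23 = 220.43 → 220.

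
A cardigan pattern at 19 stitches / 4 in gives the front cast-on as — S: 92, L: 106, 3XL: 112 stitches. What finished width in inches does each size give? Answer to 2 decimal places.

19/4 = 4.75 sts per in.
S: 92 / 4.75 = 19.368 → 19.37 in.
L: 106 / 4.75 = 22.316 → 22.32 in.
3XL: 112 / 4.75 = 23.579 → 23.58 in.

S 19.37 inches; L 22.32 inches; 3XL 23.58 inches.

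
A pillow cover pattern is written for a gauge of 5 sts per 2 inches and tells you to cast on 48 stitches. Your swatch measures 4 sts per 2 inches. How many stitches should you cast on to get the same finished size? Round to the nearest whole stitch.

CO 38 sts.

Scale factor = 4 / 5 = 0.800.
48 × 4 / 5 = 38.40 sts.
→ 38 sts.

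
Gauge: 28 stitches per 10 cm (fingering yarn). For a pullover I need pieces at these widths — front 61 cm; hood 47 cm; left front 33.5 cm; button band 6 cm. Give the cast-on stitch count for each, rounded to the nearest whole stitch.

front 171; hood 132; left front 94; button band 17.

Rate = 28/10 = 2.8 sts per cm.
front: 61 × 2.8 = 170.80 → 171.
hood: 47 × 2.8 = 131.60 → 132.
left front: 33.5 × 2.8 = 93.80 → 94.
button band: 6 × 2.8 = 16.80 → 17.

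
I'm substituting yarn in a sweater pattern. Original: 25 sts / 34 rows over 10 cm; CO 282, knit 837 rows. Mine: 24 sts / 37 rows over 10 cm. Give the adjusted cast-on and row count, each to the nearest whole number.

Cast on 271 stitches; work 911 rows.

Stitches: 282 × 24/25 = 270.72 → 271.
Rows: 837 × 37/34 = 910.85 → 911.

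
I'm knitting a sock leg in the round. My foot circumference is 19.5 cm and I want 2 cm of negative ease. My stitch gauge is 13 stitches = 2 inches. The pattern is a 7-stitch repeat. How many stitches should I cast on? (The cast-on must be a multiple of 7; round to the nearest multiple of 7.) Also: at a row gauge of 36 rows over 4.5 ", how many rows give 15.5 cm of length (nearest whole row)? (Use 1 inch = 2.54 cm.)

Finished = 19.5 − 2 = 17.5 cm.
17.5 cm × 1/2.54 = 6.89 inches.
13/2 = 6.5 sts per in; 6.89 × 6.5 = 44.78 sts.
Nearest multiple of 7 → 42.
15.5 cm = 6.10 inches; × 8 = 48.82 → 49 rows.

Cast on 42 stitches; work 49 rows.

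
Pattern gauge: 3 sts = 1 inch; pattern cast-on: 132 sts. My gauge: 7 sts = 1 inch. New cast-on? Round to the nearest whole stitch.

CO 308 sts.

Scale factor = 7 / 3 = 2.333.
132 × 7 / 3 = 308.00 sts.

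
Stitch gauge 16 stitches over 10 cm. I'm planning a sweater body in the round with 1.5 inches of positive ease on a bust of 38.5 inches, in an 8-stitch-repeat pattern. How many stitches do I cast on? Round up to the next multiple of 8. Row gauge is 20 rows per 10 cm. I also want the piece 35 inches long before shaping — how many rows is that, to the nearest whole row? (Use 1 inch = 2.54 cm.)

Finished = 38.5 + 1.5 = 40 inches.
40 inches × 2.54 = 101.60 cm.
16/10 = 1.6 sts per cm; 101.60 × 1.6 = 162.56 sts.
Next multiple of 8 → 168.
35 inches = 88.90 cm; × 2 = 177.80 → 178 rows.

Cast on 168 stitches; work 178 rows.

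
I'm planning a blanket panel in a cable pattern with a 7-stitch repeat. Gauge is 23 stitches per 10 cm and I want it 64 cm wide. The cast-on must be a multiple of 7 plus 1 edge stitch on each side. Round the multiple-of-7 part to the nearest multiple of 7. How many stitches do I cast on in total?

CO 149 sts.

23 / 10 = 2.3 sts per cm.
64 × 2.3 = 147.20 sts.
Less 2 edge sts → 145.20 for the repeat.
Nearest multiple of 7: 147.
Add back 2 edge sts → 149.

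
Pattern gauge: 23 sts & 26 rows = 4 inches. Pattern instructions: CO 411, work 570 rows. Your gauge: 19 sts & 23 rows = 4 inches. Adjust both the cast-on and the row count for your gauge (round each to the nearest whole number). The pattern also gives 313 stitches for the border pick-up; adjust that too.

Stitches: 411 × 19/23 = 339.52 → 340.
Rows: 570 × 23/26 = 504.23 → 504.
border pick-up: 313 × 19/23 = 258.57 → 259.

Cast on 340 stitches; work 504 rows; border pick-up 259 stitches.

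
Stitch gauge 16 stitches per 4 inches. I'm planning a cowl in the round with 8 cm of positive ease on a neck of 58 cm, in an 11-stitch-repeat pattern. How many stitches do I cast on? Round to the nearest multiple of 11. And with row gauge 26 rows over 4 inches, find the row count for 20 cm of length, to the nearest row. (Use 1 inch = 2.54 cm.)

Finished = 58 + 8 = 66 cm.
66 cm × 1/2.54 = 25.98 inches.
16/4 = 4 sts per in; 25.98 × 4 = 103.94 sts.
Nearest multiple of 11 → 99.
20 cm = 7.87 inches; × 6.5 = 51.18 → 51 rows.

Cast on 99 stitches; work 51 rows.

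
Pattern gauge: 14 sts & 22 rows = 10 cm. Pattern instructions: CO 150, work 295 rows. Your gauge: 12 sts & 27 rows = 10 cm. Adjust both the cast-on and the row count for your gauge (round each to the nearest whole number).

Cast on 129 stitches; work 362 rows.

Stitches: 150 × 12/14 = 128.57 → 129.
Rows: 295 × 27/22 = 362.05 → 362.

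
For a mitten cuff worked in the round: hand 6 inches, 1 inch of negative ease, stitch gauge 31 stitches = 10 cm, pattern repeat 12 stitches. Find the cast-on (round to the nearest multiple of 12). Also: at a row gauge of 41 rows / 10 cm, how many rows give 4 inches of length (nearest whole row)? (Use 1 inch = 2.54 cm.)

Finished = 6 − 1 = 5 inches.
5 inches × 2.54 = 12.70 cm.
31/10 = 3.1 sts per cm; 12.70 × 3.1 = 39.37 sts.
Nearest multiple of 12 → 36.
4 inches = 10.16 cm; × 4.1 = 41.66 → 42 rows.

Cast on 36 stitches; work 42 rows.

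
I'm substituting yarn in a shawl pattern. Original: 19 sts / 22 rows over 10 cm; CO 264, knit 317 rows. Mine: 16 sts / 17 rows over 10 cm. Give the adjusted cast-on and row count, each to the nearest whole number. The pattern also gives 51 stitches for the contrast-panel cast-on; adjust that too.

Cast on 222 stitches; work 245 rows; contrast-panel cast-on 43 stitches.

Stitches: 264 × 16/19 = 222.32 → 222.
Rows: 317 × 17/22 = 244.95 → 245.
contrast-panel cast-on: 51 × 16/19 = 42.95 → 43.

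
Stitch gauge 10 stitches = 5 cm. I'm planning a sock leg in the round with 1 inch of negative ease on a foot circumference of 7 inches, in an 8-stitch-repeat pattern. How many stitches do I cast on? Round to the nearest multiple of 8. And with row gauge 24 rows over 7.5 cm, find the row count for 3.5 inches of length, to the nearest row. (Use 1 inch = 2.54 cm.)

Finished = 7 − 1 = 6 inches.
6 inches × 2.54 = 15.24 cm.
10/5 = 2 sts per cm; 15.24 × 2 = 30.48 sts.
Nearest multiple of 8 → 32.
3.5 inches = 8.89 cm; × 3.2 = 28.45 → 28 rows.

Cast on 32 stitches; work 28 rows.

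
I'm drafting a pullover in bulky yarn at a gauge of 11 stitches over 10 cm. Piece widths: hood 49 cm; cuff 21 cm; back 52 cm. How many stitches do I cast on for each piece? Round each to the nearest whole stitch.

Rate = 11/10 = 1.1 sts per cm.
hood: 49 × 1.1 = 53.90 → 54.
cuff: 21 × 1.1 = 23.10 → 23.
back: 52 × 1.1 = 57.20 → 57.

hood 54; cuff 23; back 57.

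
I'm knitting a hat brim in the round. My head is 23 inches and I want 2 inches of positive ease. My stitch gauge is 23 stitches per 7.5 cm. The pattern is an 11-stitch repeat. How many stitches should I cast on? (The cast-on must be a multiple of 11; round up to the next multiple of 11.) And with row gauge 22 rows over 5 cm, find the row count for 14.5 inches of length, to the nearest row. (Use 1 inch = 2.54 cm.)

Finished = 23 + 2 = 25 inches.
25 inches × 2.54 = 63.50 cm.
23/7.5 = 3.067 sts per cm; 63.50 × 3.067 = 194.73 sts.
Next multiple of 11 → 198.
14.5 inches = 36.83 cm; × 4.4 = 162.05 → 162 rows.

Cast on 198 stitches; work 162 rows.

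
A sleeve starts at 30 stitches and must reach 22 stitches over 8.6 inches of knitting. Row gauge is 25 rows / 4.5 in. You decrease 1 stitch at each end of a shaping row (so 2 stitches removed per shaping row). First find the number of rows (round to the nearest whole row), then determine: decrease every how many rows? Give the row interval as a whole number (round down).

Decrease every 12th row.

Rows = 8.6 × 5.556 = 47.8 → 48 rows.
Stitches to remove: 8 → 4 shaping rows (at 2 st each).
48 / 4 = 12.00 → every 12 rows.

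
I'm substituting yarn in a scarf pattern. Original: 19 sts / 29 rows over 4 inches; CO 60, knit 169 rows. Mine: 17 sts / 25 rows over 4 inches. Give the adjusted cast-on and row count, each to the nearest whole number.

Stitches: 60 × 17/19 = 53.68 → 54.
Rows: 169 × 25/29 = 145.69 → 146.

Cast on 54 stitches; work 146 rows.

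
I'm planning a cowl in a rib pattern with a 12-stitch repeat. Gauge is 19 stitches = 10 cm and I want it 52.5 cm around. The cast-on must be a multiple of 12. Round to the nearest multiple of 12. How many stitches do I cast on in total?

Cast on 96 stitches.

19 / 10 = 1.9 sts per cm.
52.5 × 1.9 = 99.75 sts.
Nearest multiple of 12: 96.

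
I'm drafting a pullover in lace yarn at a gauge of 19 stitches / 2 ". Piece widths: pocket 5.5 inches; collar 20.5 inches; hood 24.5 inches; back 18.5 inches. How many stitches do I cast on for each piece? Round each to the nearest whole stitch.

Rate = 19/2 = 9.5 sts per in.
pocket: 5.5 × 9.5 = 52.25 → 52.
collar: 20.5 × 9.5 = 194.75 → 195.
hood: 24.5 × 9.5 = 232.75 → 233.
back: 18.5 × 9.5 = 175.75 → 176.

pocket 52; collar 195; hood 233; back 176.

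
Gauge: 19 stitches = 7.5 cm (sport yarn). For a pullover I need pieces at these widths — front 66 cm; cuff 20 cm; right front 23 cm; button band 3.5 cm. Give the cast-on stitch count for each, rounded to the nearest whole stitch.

front 167; cuff 51; right front 58; button band 9.

Rate = 19/7.5 = 2.533 sts per cm.
front: 66 × 2.533 = 167.20 → 167.
cuff: 20 × 2.533 = 50.67 → 51.
right front: 23 × 2.533 = 58.27 → 58.
button band: 3.5 × 2.533 = 8.87 → 9.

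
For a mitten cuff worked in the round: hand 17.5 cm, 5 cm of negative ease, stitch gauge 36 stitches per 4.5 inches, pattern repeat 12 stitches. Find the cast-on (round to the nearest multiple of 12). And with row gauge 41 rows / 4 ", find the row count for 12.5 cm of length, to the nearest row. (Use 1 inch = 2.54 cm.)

Cast on 36 stitches; work 50 rows.

Finished = 17.5 − 5 = 12.5 cm.
12.5 cm × 1/2.54 = 4.92 inches.
36/4.5 = 8 sts per in; 4.92 × 8 = 39.37 sts.
Nearest multiple of 12 → 36.
12.5 cm = 4.92 inches; × 10.25 = 50.44 → 50 rows.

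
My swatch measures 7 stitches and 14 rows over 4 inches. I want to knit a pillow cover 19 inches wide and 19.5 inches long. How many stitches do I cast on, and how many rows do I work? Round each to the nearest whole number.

Stitch gauge = 7/4 = 1.75 sts/in; 19 × 1.75 = 33.25 → 33 sts.
Row gauge = 14/4 = 3.5 rows/in; 19.5 × 3.5 = 68.25 → 68 rows.

Cast on 33 stitches and work 68 rows.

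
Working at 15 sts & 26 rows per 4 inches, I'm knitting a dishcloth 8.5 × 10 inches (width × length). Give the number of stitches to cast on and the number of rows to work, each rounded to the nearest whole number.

Stitch gauge = 15/4 = 3.75 sts/in; 8.5 × 3.75 = 31.88 → 32 sts.
Row gauge = 26/4 = 6.5 rows/in; 10 × 6.5 = 65.00 → 65 rows.

Cast on 32 stitches and work 65 rows.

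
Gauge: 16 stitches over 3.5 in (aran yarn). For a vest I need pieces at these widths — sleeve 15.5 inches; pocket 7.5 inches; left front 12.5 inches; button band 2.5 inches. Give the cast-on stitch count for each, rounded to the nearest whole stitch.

Rate = 16/3.5 = 4.571 sts per in.
sleeve: 15.5 × 4.571 = 70.86 → 71.
pocket: 7.5 × 4.571 = 34.29 → 34.
left front: 12.5 × 4.571 = 57.14 → 57.
button band: 2.5 × 4.571 = 11.43 → 11.

sleeve 71; pocket 34; left front 57; button band 11.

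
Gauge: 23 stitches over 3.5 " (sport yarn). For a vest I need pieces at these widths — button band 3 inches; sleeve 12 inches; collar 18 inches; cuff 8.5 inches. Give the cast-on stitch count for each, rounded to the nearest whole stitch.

Rate = 23/3.5 = 6.571 sts per in.
button band: 3 × 6.571 = 19.71 → 20.
sleeve: 12 × 6.571 = 78.86 → 79.
collar: 18 × 6.571 = 118.29 → 118.
cuff: 8.5 × 6.571 = 55.86 → 56.

button band 20; sleeve 79; collar 118; cuff 56.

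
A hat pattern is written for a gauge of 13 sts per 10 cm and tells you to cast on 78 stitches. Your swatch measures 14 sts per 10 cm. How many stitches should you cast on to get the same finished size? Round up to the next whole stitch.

Scale factor = 14 / 13 = 1.077.
78 × 14 / 13 = 84.00 sts.

84 stitches.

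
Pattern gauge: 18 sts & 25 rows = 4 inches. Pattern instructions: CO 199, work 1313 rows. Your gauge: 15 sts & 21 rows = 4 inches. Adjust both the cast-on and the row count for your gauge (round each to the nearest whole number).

Stitches: 199 × 15/18 = 165.83 → 166.
Rows: 1313 × 21/25 = 1102.92 → 1103.

Cast on 166 stitches; work 1103 rows.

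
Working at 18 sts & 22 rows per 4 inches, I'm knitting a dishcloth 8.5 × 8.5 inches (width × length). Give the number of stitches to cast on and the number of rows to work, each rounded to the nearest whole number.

Stitch gauge = 18/4 = 4.5 sts/in; 8.5 × 4.5 = 38.25 → 38 sts.
Row gauge = 22/4 = 5.5 rows/in; 8.5 × 5.5 = 46.75 → 47 rows.

Cast on 38 stitches and work 47 rows.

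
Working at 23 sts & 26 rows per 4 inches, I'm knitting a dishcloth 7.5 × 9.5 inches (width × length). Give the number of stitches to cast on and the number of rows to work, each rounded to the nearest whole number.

Stitch gauge = 23/4 = 5.75 sts/in; 7.5 × 5.75 = 43.12 → 43 sts.
Row gauge = 26/4 = 6.5 rows/in; 9.5 × 6.5 = 61.75 → 62 rows.

Cast on 43 stitches and work 62 rows.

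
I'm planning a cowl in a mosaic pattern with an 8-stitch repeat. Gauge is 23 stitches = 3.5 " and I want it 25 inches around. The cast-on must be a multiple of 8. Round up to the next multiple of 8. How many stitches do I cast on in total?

23 / 3.5 = 6.571 sts per inch.
25 × 6.571 = 164.29 sts.
Next multiple of 8: 168.

CO 168 sts.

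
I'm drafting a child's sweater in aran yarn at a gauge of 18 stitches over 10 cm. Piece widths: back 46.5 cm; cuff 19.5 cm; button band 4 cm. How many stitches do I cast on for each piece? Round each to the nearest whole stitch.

back 84; cuff 35; button band 7.

Rate = 18/10 = 1.8 sts per cm.
back: 46.5 × 1.8 = 83.70 → 84.
cuff: 19.5 × 1.8 = 35.10 → 35.
button band: 4 × 1.8 = 7.20 → 7.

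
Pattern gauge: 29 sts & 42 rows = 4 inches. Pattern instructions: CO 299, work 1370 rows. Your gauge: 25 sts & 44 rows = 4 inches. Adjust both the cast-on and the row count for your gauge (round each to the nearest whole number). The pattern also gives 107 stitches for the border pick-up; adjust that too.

Stitches: 299 × 25/29 = 257.76 → 258.
Rows: 1370 × 44/42 = 1435.24 → 1435.
border pick-up: 107 × 25/29 = 92.24 → 92.

Cast on 258 stitches; work 1435 rows; border pick-up 92 stitches.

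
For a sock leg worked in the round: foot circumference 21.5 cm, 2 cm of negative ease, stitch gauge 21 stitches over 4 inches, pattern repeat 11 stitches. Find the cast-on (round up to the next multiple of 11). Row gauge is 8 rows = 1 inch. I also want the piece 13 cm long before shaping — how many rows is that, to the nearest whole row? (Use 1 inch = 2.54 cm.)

Cast on 44 stitches; work 41 rows.

Finished = 21.5 − 2 = 19.5 cm.
19.5 cm × 1/2.54 = 7.68 inches.
21/4 = 5.25 sts per in; 7.68 × 5.25 = 40.31 sts.
Next multiple of 11 → 44.
13 cm = 5.12 inches; × 8 = 40.94 → 41 rows.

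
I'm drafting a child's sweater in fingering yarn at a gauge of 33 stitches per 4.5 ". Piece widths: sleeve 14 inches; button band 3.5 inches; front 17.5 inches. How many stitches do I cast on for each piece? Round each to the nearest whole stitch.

Rate = 33/4.5 = 7.333 sts per in.
sleeve: 14 × 7.333 = 102.67 → 103.
button band: 3.5 × 7.333 = 25.67 → 26.
front: 17.5 × 7.333 = 128.33 → 128.

sleeve 103; button band 26; front 128.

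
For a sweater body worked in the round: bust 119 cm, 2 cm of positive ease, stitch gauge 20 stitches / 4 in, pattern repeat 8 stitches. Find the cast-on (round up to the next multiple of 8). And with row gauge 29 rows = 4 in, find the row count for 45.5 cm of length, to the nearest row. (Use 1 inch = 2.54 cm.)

Cast on 240 stitches; work 130 rows.

Finished = 119 + 2 = 121 cm.
121 cm × 1/2.54 = 47.64 inches.
20/4 = 5 sts per in; 47.64 × 5 = 238.19 sts.
Next multiple of 8 → 240.
45.5 cm = 17.91 inches; × 7.25 = 129.87 → 130 rows.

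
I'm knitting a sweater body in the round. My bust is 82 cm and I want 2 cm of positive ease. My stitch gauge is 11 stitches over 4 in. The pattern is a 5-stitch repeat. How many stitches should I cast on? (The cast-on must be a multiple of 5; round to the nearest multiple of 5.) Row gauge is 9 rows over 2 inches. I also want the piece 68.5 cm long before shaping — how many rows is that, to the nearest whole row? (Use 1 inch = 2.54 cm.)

Finished = 82 + 2 = 84 cm.
84 cm × 1/2.54 = 33.07 inches.
11/4 = 2.75 sts per in; 33.07 × 2.75 = 90.94 sts.
Nearest multiple of 5 → 90.
68.5 cm = 26.97 inches; × 4.5 = 121.36 → 121 rows.

Cast on 90 stitches; work 121 rows.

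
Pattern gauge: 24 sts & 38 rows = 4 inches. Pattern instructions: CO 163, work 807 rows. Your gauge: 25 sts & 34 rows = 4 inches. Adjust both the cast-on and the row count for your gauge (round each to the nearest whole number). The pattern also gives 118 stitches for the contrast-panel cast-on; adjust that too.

Cast on 170 stitches; work 722 rows; contrast-panel cast-on 123 stitches.

Stitches: 163 × 25/24 = 169.79 → 170.
Rows: 807 × 34/38 = 722.05 → 722.
contrast-panel cast-on: 118 × 25/24 = 122.92 → 123.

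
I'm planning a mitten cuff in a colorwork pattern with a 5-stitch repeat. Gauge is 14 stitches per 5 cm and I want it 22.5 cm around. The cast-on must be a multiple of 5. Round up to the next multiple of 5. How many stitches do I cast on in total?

14 / 5 = 2.8 sts per cm.
22.5 × 2.8 = 63.00 sts.
Next multiple of 5: 65.

Cast on 65 stitches.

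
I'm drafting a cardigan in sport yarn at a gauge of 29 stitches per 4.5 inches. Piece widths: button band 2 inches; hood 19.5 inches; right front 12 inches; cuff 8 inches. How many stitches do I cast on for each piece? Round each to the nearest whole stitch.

Rate = 29/4.5 = 6.444 sts per in.
button band: 2 × 6.444 = 12.89 → 13.
hood: 19.5 × 6.444 = 125.67 → 126.
right front: 12 × 6.444 = 77.33 → 77.
cuff: 8 × 6.444 = 51.56 → 52.

button band 13; hood 126; right front 77; cuff 52.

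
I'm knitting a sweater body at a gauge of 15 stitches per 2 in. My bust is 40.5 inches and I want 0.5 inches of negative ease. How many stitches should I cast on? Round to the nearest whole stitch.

300 stitches.

Finished = 40.5 − 0.5 = 40 in.
15 / 2 = 7.5 sts per inch.
40.00 × 7.5 = 300.00 sts.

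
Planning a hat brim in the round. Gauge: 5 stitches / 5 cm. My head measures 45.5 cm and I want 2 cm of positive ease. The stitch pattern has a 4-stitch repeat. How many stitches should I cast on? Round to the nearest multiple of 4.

Finished = 45.5 + 2 = 47.5 cm.
5 / 5 = 1 sts/cm.
47.5 × 1 = 47.50 sts.
Nearest multiple of 4: 48.

Cast on 48 stitches.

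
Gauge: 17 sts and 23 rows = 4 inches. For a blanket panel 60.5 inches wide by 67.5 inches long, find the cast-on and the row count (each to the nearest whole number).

Cast on 257 stitches and work 388 rows.

Stitch gauge = 17/4 = 4.25 sts/in; 60.5 × 4.25 = 257.12 → 257 sts.
Row gauge = 23/4 = 5.75 rows/in; 67.5 × 5.75 = 388.12 → 388 rows.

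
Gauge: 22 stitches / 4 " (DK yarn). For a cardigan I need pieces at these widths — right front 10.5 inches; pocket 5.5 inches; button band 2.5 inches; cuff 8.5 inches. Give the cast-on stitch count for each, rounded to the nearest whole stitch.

right front 58; pocket 30; button band 14; cuff 47.

Rate = 22/4 = 5.5 sts per in.
right front: 10.5 × 5.5 = 57.75 → 58.
pocket: 5.5 × 5.5 = 30.25 → 30.
button band: 2.5 × 5.5 = 13.75 → 14.
cuff: 8.5 × 5.5 = 46.75 → 47.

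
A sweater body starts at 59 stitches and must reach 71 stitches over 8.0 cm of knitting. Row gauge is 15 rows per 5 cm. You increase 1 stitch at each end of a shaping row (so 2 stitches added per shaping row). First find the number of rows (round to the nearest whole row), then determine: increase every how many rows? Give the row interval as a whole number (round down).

Increase every 4th row.

Rows = 8.0 × 3 = 24.0 → 24 rows.
Stitches to add: 12 → 6 shaping rows (at 2 st each).
24 / 6 = 4.00 → every 4 rows.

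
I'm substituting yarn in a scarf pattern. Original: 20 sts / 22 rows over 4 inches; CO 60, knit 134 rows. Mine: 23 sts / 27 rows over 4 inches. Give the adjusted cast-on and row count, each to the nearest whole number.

Stitches: 60 × 23/20 = 69.00 → 69.
Rows: 134 × 27/22 = 164.45 → 164.

Cast on 69 stitches; work 164 rows.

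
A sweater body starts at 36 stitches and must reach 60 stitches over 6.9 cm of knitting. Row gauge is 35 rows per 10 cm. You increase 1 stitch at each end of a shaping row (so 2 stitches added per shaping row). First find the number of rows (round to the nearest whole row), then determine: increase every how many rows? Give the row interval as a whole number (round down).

Rows = 6.9 × 3.5 = 24.2 → 24 rows.
Stitches to add: 24 → 12 shaping rows (at 2 st each).
24 / 12 = 2.00 → every 2 rows.

Increase every 2nd row.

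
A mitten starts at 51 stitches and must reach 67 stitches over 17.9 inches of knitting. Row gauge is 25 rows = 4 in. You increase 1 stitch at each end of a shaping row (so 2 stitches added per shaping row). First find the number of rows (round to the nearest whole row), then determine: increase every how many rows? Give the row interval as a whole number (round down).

Rows = 17.9 × 6.25 = 111.9 → 112 rows.
Stitches to add: 16 → 8 shaping rows (at 2 st each).
112 / 8 = 14.00 → every 14 rows.

Increase every 14th row.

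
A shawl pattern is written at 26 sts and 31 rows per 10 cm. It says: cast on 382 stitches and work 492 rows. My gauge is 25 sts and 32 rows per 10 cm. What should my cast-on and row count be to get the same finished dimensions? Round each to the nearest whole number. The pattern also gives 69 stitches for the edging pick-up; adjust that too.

Stitches: 382 × 25/26 = 367.31 → 367.
Rows: 492 × 32/31 = 507.87 → 508.
edging pick-up: 69 × 25/26 = 66.35 → 66.

Cast on 367 stitches; work 508 rows; edging pick-up 66 stitches.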